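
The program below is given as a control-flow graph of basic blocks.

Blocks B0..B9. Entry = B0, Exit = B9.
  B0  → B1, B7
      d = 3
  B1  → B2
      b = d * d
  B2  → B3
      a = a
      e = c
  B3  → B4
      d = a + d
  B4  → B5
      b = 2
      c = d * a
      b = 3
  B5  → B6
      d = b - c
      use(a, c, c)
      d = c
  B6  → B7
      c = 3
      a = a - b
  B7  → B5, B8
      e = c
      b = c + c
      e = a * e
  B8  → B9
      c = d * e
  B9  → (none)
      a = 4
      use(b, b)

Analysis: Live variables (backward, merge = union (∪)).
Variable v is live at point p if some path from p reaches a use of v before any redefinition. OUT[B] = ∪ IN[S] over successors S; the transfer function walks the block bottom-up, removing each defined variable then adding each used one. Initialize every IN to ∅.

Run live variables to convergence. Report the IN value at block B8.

Converged values:
  B0:  IN={a, c}  OUT={a, c, d}
  B1:  IN={a, c, d}  OUT={a, c, d}
  B2:  IN={a, c, d}  OUT={a, d}
  B3:  IN={a, d}  OUT={a, d}
  B4:  IN={a, d}  OUT={a, b, c}
  B5:  IN={a, b, c}  OUT={a, b, d}
  B6:  IN={a, b, d}  OUT={a, c, d}
  B7:  IN={a, c, d}  OUT={a, b, c, d, e}
  B8:  IN={b, d, e}  OUT={b}
  B9:  IN={b}  OUT={}

Merge at B8: OUT[B8] = IN[B9] = {b}
Applying B8's transfer function to that OUT value gives IN[B8] (row B8 above).

Answer: {b, d, e}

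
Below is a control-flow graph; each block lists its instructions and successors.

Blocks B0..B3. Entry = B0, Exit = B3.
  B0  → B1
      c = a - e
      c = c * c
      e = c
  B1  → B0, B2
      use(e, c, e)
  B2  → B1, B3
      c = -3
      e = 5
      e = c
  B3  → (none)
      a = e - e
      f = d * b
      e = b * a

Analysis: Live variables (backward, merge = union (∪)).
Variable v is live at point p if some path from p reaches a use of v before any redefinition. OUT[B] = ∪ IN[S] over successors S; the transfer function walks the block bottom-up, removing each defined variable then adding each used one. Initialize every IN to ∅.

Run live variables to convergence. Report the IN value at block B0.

Answer: {a, b, d, e}

Trace:
Fixpoint table:
  B0:  IN={a, b, d, e}  OUT={a, b, c, d, e}
  B1:  IN={a, b, c, d, e}  OUT={a, b, d, e}
  B2:  IN={a, b, d}  OUT={a, b, c, d, e}
  B3:  IN={b, d, e}  OUT={}

Merge at B0: OUT[B0] = IN[B1] = {a, b, c, d, e}
Applying B0's transfer function to that OUT value gives IN[B0] (row B0 above).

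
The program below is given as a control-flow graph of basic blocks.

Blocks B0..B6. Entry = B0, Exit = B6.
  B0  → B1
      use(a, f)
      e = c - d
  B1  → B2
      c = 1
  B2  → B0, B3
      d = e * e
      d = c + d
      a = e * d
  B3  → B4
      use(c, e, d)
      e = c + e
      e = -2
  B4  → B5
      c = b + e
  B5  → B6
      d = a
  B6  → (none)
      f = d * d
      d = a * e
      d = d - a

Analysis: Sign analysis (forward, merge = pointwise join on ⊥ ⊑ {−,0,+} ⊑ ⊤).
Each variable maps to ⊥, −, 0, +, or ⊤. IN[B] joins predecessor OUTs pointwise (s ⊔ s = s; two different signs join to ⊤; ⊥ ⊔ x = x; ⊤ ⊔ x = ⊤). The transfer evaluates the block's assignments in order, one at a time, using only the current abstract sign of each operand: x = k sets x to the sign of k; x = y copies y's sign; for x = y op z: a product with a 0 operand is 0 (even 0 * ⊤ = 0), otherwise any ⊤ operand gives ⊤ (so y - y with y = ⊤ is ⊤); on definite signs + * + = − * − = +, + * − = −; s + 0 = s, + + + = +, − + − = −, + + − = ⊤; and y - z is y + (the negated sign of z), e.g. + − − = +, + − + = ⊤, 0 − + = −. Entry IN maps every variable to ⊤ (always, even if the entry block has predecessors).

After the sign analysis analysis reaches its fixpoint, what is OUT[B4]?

Answer: {a: ⊤, b: ⊤, c: ⊤, d: ⊤, e: -, f: ⊤}

Trace:
Converged values:
  B0: | IN=(all ⊤) | OUT=(all ⊤)
  B1: | IN=(all ⊤) | OUT={c:+; rest ⊤}
  B2: | IN={c:+; rest ⊤} | OUT={c:+; rest ⊤}
  B3: | IN={c:+; rest ⊤} | OUT={c:+, e:-; rest ⊤}
  B4: | IN={c:+, e:-; rest ⊤} | OUT={e:-; rest ⊤}
  B5: | IN={e:-; rest ⊤} | OUT={e:-; rest ⊤}
  B6: | IN={e:-; rest ⊤} | OUT={e:-; rest ⊤}

Merge at B4: IN[B4] = OUT[B3] = {a: ⊤, b: ⊤, c: +, d: ⊤, e: -, f: ⊤}
Applying B4's transfer function to that IN value gives OUT[B4] (row B4 above).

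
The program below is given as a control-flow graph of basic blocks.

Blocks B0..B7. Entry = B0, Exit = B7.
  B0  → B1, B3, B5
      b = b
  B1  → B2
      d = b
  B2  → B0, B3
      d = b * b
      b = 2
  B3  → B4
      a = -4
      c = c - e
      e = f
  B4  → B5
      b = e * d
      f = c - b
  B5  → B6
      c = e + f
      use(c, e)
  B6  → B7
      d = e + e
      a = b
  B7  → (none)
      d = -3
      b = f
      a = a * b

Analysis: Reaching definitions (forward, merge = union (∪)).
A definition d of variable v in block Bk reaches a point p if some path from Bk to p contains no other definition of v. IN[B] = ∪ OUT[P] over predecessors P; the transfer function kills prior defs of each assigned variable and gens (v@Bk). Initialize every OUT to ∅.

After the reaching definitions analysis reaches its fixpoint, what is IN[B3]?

Fixpoint table:
  B0: | IN={b@B2, d@B2} | OUT={b@B0, d@B2}
  B1: | IN={b@B0, d@B2} | OUT={b@B0, d@B1}
  B2: | IN={b@B0, d@B1} | OUT={b@B2, d@B2}
  B3: | IN={b@B0, b@B2, d@B2} | OUT={a@B3, b@B0, b@B2, c@B3, d@B2, e@B3}
  B4: | IN={a@B3, b@B0, b@B2, c@B3, d@B2, e@B3} | OUT={a@B3, b@B4, c@B3, d@B2, e@B3, f@B4}
  B5: | IN={a@B3, b@B0, b@B4, c@B3, d@B2, e@B3, f@B4} | OUT={a@B3, b@B0, b@B4, c@B5, d@B2, e@B3, f@B4}
  B6: | IN={a@B3, b@B0, b@B4, c@B5, d@B2, e@B3, f@B4} | OUT={a@B6, b@B0, b@B4, c@B5, d@B6, e@B3, f@B4}
  B7: | IN={a@B6, b@B0, b@B4, c@B5, d@B6, e@B3, f@B4} | OUT={a@B7, b@B7, c@B5, d@B7, e@B3, f@B4}

Merge at B3: IN[B3] = OUT[B0] ⊔ OUT[B2] = {b@B0, b@B2, d@B2}

Answer: {b@B0, b@B2, d@B2}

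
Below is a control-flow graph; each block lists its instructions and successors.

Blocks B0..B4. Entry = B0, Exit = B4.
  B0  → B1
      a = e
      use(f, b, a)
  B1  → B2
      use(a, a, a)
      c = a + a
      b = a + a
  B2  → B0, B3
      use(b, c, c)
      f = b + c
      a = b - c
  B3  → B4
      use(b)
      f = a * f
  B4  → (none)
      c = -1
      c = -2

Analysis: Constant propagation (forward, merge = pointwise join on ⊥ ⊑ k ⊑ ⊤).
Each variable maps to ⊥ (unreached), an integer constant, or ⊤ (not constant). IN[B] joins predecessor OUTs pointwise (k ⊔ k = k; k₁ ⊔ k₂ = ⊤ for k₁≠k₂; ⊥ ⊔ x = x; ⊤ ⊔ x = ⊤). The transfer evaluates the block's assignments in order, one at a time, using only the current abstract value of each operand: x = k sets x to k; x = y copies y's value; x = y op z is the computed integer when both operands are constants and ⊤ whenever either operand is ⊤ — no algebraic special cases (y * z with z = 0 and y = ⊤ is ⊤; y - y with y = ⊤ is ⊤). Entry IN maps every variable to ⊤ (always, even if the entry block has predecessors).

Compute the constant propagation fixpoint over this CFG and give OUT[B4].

Answer: {a: ⊤, b: ⊤, c: -2, d: ⊤, e: ⊤, f: ⊤}

Working:
Converged values:
  B0: | IN=(all ⊤) | OUT=(all ⊤)
  B1: | IN=(all ⊤) | OUT=(all ⊤)
  B2: | IN=(all ⊤) | OUT=(all ⊤)
  B3: | IN=(all ⊤) | OUT=(all ⊤)
  B4: | IN=(all ⊤) | OUT={c:-2; rest ⊤}

Merge at B4: IN[B4] = OUT[B3] = {a: ⊤, b: ⊤, c: ⊤, d: ⊤, e: ⊤, f: ⊤}
Applying B4's transfer function to that IN value gives OUT[B4] (row B4 above).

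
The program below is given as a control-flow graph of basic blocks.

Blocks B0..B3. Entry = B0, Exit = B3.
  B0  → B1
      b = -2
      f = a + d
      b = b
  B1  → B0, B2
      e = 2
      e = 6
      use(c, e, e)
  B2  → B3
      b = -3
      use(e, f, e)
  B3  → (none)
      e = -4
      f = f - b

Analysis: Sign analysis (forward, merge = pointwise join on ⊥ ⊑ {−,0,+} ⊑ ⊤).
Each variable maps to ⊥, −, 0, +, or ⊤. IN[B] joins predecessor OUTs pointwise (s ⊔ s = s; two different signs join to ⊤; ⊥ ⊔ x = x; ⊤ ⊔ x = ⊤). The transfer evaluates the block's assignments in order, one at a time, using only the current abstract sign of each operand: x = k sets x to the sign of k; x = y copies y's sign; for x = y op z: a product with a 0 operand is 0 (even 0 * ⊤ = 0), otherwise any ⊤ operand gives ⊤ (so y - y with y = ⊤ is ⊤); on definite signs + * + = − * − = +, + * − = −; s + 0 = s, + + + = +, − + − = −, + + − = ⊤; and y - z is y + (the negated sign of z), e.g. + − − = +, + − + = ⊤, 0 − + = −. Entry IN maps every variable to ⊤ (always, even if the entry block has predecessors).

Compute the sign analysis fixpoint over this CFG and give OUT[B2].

Answer: {a: ⊤, b: -, c: ⊤, d: ⊤, e: +, f: ⊤}

Trace:
Per-block solution:
  B0: | IN=(all ⊤) | OUT={b:-; rest ⊤}
  B1: | IN={b:-; rest ⊤} | OUT={b:-, e:+; rest ⊤}
  B2: | IN={b:-, e:+; rest ⊤} | OUT={b:-, e:+; rest ⊤}
  B3: | IN={b:-, e:+; rest ⊤} | OUT={b:-, e:-; rest ⊤}

Merge at B2: IN[B2] = OUT[B1] = {a: ⊤, b: -, c: ⊤, d: ⊤, e: +, f: ⊤}
Applying B2's transfer function to that IN value gives OUT[B2] (row B2 above).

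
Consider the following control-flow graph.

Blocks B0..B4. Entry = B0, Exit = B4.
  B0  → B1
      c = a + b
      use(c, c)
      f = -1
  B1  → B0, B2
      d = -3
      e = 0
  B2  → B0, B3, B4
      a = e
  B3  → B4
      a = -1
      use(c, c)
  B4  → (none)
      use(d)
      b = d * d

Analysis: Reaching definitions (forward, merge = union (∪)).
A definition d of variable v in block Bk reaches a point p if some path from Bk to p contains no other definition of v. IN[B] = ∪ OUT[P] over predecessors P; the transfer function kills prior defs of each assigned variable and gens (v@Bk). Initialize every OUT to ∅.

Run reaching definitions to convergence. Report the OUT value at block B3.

Fixpoint table:
  B0: | IN={a@B2, c@B0, d@B1, e@B1, f@B0} | OUT={a@B2, c@B0, d@B1, e@B1, f@B0}
  B1: | IN={a@B2, c@B0, d@B1, e@B1, f@B0} | OUT={a@B2, c@B0, d@B1, e@B1, f@B0}
  B2: | IN={a@B2, c@B0, d@B1, e@B1, f@B0} | OUT={a@B2, c@B0, d@B1, e@B1, f@B0}
  B3: | IN={a@B2, c@B0, d@B1, e@B1, f@B0} | OUT={a@B3, c@B0, d@B1, e@B1, f@B0}
  B4: | IN={a@B2, a@B3, c@B0, d@B1, e@B1, f@B0} | OUT={a@B2, a@B3, b@B4, c@B0, d@B1, e@B1, f@B0}

Merge at B3: IN[B3] = OUT[B2] = {a@B2, c@B0, d@B1, e@B1, f@B0}
Applying B3's transfer function to that IN value gives OUT[B3] (row B3 above).

Answer: {a@B3, c@B0, d@B1, e@B1, f@B0}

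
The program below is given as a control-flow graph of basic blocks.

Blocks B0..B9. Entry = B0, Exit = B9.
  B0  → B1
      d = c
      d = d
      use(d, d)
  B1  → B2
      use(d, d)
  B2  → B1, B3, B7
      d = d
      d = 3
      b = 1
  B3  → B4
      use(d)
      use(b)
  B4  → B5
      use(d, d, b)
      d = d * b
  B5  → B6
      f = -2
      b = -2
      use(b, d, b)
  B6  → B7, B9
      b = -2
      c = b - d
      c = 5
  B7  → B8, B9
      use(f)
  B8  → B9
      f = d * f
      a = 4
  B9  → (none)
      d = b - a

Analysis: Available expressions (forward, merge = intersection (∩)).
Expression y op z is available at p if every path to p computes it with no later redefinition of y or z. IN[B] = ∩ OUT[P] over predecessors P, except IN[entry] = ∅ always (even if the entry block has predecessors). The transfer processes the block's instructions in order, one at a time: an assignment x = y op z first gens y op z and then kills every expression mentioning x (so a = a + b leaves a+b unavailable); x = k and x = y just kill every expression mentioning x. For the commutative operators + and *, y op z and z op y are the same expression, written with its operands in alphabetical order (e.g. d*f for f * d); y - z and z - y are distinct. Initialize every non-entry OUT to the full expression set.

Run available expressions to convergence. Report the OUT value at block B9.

Answer: {b-a}

Working:
Converged values:
  B0:   IN={}   OUT={}
  B1:   IN={}   OUT={}
  B2:   IN={}   OUT={}
  B3:   IN={}   OUT={}
  B4:   IN={}   OUT={}
  B5:   IN={}   OUT={}
  B6:   IN={}   OUT={b-d}
  B7:   IN={}   OUT={}
  B8:   IN={}   OUT={}
  B9:   IN={}   OUT={b-a}

Merge at B9: IN[B9] = OUT[B6] ∩ OUT[B7] ∩ OUT[B8] = {}
Applying B9's transfer function to that IN value gives OUT[B9] (row B9 above).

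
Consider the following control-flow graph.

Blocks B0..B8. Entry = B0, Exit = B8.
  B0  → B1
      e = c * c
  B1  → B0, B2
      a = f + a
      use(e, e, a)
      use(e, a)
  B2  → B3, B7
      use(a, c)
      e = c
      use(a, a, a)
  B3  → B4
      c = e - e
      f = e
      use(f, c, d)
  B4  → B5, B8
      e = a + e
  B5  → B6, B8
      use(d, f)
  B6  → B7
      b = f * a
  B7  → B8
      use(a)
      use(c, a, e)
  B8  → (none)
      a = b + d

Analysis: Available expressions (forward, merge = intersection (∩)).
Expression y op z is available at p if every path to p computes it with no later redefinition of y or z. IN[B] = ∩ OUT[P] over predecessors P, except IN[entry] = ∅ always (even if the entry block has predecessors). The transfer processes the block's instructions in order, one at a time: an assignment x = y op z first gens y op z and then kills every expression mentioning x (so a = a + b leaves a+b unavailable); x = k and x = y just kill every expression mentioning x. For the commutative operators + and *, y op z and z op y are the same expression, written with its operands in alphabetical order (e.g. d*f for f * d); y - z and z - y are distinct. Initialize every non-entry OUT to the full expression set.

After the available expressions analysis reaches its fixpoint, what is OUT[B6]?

Answer: {a*f}

Trace:
Fixpoint table:
  B0:   IN={}   OUT={c*c}
  B1:   IN={c*c}   OUT={c*c}
  B2:   IN={c*c}   OUT={c*c}
  B3:   IN={c*c}   OUT={e-e}
  B4:   IN={e-e}   OUT={}
  B5:   IN={}   OUT={}
  B6:   IN={}   OUT={a*f}
  B7:   IN={}   OUT={}
  B8:   IN={}   OUT={b+d}

Merge at B6: IN[B6] = OUT[B5] = {}
Applying B6's transfer function to that IN value gives OUT[B6] (row B6 above).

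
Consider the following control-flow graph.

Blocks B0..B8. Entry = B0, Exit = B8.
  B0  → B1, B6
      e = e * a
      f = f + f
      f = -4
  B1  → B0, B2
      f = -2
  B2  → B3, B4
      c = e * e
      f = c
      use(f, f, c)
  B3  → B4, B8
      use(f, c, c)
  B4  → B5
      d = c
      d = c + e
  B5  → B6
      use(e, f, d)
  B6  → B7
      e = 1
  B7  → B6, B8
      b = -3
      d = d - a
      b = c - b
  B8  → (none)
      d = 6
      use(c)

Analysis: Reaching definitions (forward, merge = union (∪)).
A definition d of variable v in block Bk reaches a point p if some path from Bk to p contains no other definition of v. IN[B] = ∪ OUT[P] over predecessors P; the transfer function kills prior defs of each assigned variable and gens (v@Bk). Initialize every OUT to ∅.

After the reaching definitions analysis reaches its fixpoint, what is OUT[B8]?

Answer: {b@B7, c@B2, d@B8, e@B0, e@B6, f@B0, f@B2}

Derivation:
Per-block solution:
  B0: | IN={e@B0, f@B1} | OUT={e@B0, f@B0}
  B1: | IN={e@B0, f@B0} | OUT={e@B0, f@B1}
  B2: | IN={e@B0, f@B1} | OUT={c@B2, e@B0, f@B2}
  B3: | IN={c@B2, e@B0, f@B2} | OUT={c@B2, e@B0, f@B2}
  B4: | IN={c@B2, e@B0, f@B2} | OUT={c@B2, d@B4, e@B0, f@B2}
  B5: | IN={c@B2, d@B4, e@B0, f@B2} | OUT={c@B2, d@B4, e@B0, f@B2}
  B6: | IN={b@B7, c@B2, d@B4, d@B7, e@B0, e@B6, f@B0, f@B2} | OUT={b@B7, c@B2, d@B4, d@B7, e@B6, f@B0, f@B2}
  B7: | IN={b@B7, c@B2, d@B4, d@B7, e@B6, f@B0, f@B2} | OUT={b@B7, c@B2, d@B7, e@B6, f@B0, f@B2}
  B8: | IN={b@B7, c@B2, d@B7, e@B0, e@B6, f@B0, f@B2} | OUT={b@B7, c@B2, d@B8, e@B0, e@B6, f@B0, f@B2}

Merge at B8: IN[B8] = OUT[B3] ⊔ OUT[B7] = {b@B7, c@B2, d@B7, e@B0, e@B6, f@B0, f@B2}
Applying B8's transfer function to that IN value gives OUT[B8] (row B8 above).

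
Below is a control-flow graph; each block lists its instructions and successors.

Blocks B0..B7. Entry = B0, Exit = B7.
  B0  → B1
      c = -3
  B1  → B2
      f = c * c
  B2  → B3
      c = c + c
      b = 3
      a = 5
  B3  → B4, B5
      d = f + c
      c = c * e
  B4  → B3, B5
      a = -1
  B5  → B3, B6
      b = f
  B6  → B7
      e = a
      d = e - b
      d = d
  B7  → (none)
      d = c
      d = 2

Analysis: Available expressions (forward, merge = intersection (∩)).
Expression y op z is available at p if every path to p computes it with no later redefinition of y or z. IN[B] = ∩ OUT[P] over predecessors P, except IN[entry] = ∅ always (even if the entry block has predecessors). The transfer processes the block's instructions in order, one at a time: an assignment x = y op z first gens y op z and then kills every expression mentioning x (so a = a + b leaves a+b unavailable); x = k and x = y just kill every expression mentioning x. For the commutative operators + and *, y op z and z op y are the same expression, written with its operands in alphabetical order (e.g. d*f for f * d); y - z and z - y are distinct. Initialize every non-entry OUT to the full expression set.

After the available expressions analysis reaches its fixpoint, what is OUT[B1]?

Fixpoint table:
  B0:  IN={}  OUT={}
  B1:  IN={}  OUT={c*c}
  B2:  IN={c*c}  OUT={}
  B3:  IN={}  OUT={}
  B4:  IN={}  OUT={}
  B5:  IN={}  OUT={}
  B6:  IN={}  OUT={e-b}
  B7:  IN={e-b}  OUT={e-b}

Merge at B1: IN[B1] = OUT[B0] = {}
Applying B1's transfer function to that IN value gives OUT[B1] (row B1 above).

Answer: {c*c}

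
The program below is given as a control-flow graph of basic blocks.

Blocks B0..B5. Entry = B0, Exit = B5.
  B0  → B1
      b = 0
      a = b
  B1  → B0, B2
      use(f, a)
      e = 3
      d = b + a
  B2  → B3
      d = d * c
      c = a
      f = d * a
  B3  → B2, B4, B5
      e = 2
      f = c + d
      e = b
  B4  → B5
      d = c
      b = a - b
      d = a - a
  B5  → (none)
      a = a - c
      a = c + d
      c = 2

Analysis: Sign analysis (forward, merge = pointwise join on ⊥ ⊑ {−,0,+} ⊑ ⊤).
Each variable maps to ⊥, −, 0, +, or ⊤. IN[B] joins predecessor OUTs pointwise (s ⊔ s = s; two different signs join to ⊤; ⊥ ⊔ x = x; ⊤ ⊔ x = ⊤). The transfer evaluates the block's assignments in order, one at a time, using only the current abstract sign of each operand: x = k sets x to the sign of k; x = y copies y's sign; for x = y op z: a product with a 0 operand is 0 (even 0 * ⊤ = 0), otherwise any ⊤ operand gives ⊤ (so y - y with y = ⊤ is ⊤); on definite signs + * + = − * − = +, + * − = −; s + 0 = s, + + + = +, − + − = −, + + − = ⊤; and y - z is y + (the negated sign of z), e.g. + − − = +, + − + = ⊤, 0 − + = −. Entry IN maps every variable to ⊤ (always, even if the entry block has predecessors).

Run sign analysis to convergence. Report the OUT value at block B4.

Answer: {a: 0, b: 0, c: 0, d: 0, e: 0, f: 0}

Trace:
Converged values:
  B0:   IN=(all ⊤)   OUT={a:0, b:0; rest ⊤}
  B1:   IN={a:0, b:0; rest ⊤}   OUT={a:0, b:0, d:0, e:+; rest ⊤}
  B2:   IN={a:0, b:0, d:0; rest ⊤}   OUT={a:0, b:0, c:0, d:0, f:0; rest ⊤}
  B3:   IN={a:0, b:0, c:0, d:0, f:0; rest ⊤}   OUT={a:0, b:0, c:0, d:0, e:0, f:0; rest ⊤}
  B4:   IN={a:0, b:0, c:0, d:0, e:0, f:0; rest ⊤}   OUT={a:0, b:0, c:0, d:0, e:0, f:0; rest ⊤}
  B5:   IN={a:0, b:0, c:0, d:0, e:0, f:0; rest ⊤}   OUT={a:0, b:0, c:+, d:0, e:0, f:0; rest ⊤}

Merge at B4: IN[B4] = OUT[B3] = {a: 0, b: 0, c: 0, d: 0, e: 0, f: 0}
Applying B4's transfer function to that IN value gives OUT[B4] (row B4 above).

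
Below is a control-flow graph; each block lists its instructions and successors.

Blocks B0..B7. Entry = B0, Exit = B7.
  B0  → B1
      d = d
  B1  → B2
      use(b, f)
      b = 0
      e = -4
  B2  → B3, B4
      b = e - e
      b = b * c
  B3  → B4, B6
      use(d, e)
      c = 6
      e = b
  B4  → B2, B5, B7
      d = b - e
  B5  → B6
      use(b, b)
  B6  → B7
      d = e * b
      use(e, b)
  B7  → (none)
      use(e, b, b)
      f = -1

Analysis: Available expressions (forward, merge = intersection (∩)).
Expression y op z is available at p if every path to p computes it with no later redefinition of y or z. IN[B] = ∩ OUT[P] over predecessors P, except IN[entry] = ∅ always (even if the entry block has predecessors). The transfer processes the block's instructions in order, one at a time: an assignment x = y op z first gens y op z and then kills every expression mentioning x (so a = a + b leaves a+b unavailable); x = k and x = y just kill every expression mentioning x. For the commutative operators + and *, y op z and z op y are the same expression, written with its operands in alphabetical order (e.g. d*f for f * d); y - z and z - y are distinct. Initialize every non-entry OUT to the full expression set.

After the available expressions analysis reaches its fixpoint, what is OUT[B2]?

Answer: {e-e}

Trace:
Converged values:
  B0:  IN={}  OUT={}
  B1:  IN={}  OUT={}
  B2:  IN={}  OUT={e-e}
  B3:  IN={e-e}  OUT={}
  B4:  IN={}  OUT={b-e}
  B5:  IN={b-e}  OUT={b-e}
  B6:  IN={}  OUT={b*e}
  B7:  IN={}  OUT={}

Merge at B2: IN[B2] = OUT[B1] ∩ OUT[B4] = {}
Applying B2's transfer function to that IN value gives OUT[B2] (row B2 above).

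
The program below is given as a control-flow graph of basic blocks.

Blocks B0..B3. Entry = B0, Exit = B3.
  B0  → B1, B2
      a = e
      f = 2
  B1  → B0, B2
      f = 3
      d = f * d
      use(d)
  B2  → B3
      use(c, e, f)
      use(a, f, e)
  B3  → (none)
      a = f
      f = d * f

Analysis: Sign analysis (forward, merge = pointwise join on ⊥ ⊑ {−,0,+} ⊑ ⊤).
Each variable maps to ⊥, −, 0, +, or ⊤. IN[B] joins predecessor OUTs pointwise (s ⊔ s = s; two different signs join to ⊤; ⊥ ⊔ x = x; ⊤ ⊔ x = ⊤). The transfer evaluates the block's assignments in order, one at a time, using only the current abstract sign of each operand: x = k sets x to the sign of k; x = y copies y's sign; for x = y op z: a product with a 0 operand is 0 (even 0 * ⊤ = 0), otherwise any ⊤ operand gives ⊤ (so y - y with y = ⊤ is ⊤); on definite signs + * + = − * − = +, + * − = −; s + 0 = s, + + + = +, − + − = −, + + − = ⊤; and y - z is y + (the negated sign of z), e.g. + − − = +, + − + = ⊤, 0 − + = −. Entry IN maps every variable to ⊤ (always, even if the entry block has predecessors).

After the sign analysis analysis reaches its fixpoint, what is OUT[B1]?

Answer: {a: ⊤, b: ⊤, c: ⊤, d: ⊤, e: ⊤, f: +}

Trace:
Per-block solution:
  B0: | IN=(all ⊤) | OUT={f:+; rest ⊤}
  B1: | IN={f:+; rest ⊤} | OUT={f:+; rest ⊤}
  B2: | IN={f:+; rest ⊤} | OUT={f:+; rest ⊤}
  B3: | IN={f:+; rest ⊤} | OUT={a:+; rest ⊤}

Merge at B1: IN[B1] = OUT[B0] = {a: ⊤, b: ⊤, c: ⊤, d: ⊤, e: ⊤, f: +}
Applying B1's transfer function to that IN value gives OUT[B1] (row B1 above).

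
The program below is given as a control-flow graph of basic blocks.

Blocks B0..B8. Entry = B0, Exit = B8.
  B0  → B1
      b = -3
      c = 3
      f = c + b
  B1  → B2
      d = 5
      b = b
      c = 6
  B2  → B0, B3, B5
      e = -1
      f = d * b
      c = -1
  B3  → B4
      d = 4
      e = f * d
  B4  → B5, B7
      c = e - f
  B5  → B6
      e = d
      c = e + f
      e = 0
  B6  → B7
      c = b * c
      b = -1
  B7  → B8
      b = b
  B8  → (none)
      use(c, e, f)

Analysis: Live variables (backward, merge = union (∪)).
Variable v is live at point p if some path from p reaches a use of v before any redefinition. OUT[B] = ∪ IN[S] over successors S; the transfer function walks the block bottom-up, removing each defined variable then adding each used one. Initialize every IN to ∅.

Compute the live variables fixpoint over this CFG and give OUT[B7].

Answer: {c, e, f}

Trace:
Fixpoint table:
  B0:  IN={}  OUT={b}
  B1:  IN={b}  OUT={b, d}
  B2:  IN={b, d}  OUT={b, d, f}
  B3:  IN={b, f}  OUT={b, d, e, f}
  B4:  IN={b, d, e, f}  OUT={b, c, d, e, f}
  B5:  IN={b, d, f}  OUT={b, c, e, f}
  B6:  IN={b, c, e, f}  OUT={b, c, e, f}
  B7:  IN={b, c, e, f}  OUT={c, e, f}
  B8:  IN={c, e, f}  OUT={}

Merge at B7: OUT[B7] = IN[B8] = {c, e, f}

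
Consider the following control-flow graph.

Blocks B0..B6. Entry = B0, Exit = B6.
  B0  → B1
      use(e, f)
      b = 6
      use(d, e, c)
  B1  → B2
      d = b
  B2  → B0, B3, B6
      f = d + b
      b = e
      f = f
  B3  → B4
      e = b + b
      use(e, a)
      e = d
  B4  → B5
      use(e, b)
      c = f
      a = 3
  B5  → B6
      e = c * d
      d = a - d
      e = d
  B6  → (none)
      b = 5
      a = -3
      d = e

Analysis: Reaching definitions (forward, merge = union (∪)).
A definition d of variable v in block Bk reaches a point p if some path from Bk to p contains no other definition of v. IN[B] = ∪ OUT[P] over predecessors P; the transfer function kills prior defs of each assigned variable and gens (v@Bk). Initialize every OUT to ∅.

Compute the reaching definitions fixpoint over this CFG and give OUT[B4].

Converged values:
  B0:   IN={b@B2, d@B1, f@B2}   OUT={b@B0, d@B1, f@B2}
  B1:   IN={b@B0, d@B1, f@B2}   OUT={b@B0, d@B1, f@B2}
  B2:   IN={b@B0, d@B1, f@B2}   OUT={b@B2, d@B1, f@B2}
  B3:   IN={b@B2, d@B1, f@B2}   OUT={b@B2, d@B1, e@B3, f@B2}
  B4:   IN={b@B2, d@B1, e@B3, f@B2}   OUT={a@B4, b@B2, c@B4, d@B1, e@B3, f@B2}
  B5:   IN={a@B4, b@B2, c@B4, d@B1, e@B3, f@B2}   OUT={a@B4, b@B2, c@B4, d@B5, e@B5, f@B2}
  B6:   IN={a@B4, b@B2, c@B4, d@B1, d@B5, e@B5, f@B2}   OUT={a@B6, b@B6, c@B4, d@B6, e@B5, f@B2}

Merge at B4: IN[B4] = OUT[B3] = {b@B2, d@B1, e@B3, f@B2}
Applying B4's transfer function to that IN value gives OUT[B4] (row B4 above).

Answer: {a@B4, b@B2, c@B4, d@B1, e@B3, f@B2}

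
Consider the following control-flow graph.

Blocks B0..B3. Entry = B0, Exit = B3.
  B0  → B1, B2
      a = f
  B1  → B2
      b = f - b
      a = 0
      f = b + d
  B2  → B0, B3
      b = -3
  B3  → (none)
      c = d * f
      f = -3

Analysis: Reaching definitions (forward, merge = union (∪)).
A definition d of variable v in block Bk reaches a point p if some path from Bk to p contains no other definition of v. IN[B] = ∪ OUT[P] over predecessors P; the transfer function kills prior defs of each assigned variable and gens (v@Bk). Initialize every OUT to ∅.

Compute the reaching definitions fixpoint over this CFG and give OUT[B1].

Answer: {a@B1, b@B1, f@B1}

Trace:
Per-block solution:
  B0:  IN={a@B0, a@B1, b@B2, f@B1}  OUT={a@B0, b@B2, f@B1}
  B1:  IN={a@B0, b@B2, f@B1}  OUT={a@B1, b@B1, f@B1}
  B2:  IN={a@B0, a@B1, b@B1, b@B2, f@B1}  OUT={a@B0, a@B1, b@B2, f@B1}
  B3:  IN={a@B0, a@B1, b@B2, f@B1}  OUT={a@B0, a@B1, b@B2, c@B3, f@B3}

Merge at B1: IN[B1] = OUT[B0] = {a@B0, b@B2, f@B1}
Applying B1's transfer function to that IN value gives OUT[B1] (row B1 above).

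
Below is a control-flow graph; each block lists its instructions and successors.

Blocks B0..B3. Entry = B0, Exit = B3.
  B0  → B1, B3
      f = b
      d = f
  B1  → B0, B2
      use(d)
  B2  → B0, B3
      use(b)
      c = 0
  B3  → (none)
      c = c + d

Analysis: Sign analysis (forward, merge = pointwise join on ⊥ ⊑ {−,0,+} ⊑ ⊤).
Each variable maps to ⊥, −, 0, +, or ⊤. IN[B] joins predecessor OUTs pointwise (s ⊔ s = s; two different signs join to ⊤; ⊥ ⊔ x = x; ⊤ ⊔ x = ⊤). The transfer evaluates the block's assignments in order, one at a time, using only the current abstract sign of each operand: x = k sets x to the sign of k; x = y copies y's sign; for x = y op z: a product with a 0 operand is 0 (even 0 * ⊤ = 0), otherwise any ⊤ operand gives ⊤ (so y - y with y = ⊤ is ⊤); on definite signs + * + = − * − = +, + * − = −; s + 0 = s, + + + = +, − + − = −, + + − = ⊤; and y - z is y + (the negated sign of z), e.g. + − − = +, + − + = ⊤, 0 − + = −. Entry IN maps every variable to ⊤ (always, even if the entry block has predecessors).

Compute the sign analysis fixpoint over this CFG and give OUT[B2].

Answer: {a: ⊤, b: ⊤, c: 0, d: ⊤, e: ⊤, f: ⊤}

Derivation:
Per-block solution:
  B0:   IN=(all ⊤)   OUT=(all ⊤)
  B1:   IN=(all ⊤)   OUT=(all ⊤)
  B2:   IN=(all ⊤)   OUT={c:0; rest ⊤}
  B3:   IN=(all ⊤)   OUT=(all ⊤)

Merge at B2: IN[B2] = OUT[B1] = {a: ⊤, b: ⊤, c: ⊤, d: ⊤, e: ⊤, f: ⊤}
Applying B2's transfer function to that IN value gives OUT[B2] (row B2 above).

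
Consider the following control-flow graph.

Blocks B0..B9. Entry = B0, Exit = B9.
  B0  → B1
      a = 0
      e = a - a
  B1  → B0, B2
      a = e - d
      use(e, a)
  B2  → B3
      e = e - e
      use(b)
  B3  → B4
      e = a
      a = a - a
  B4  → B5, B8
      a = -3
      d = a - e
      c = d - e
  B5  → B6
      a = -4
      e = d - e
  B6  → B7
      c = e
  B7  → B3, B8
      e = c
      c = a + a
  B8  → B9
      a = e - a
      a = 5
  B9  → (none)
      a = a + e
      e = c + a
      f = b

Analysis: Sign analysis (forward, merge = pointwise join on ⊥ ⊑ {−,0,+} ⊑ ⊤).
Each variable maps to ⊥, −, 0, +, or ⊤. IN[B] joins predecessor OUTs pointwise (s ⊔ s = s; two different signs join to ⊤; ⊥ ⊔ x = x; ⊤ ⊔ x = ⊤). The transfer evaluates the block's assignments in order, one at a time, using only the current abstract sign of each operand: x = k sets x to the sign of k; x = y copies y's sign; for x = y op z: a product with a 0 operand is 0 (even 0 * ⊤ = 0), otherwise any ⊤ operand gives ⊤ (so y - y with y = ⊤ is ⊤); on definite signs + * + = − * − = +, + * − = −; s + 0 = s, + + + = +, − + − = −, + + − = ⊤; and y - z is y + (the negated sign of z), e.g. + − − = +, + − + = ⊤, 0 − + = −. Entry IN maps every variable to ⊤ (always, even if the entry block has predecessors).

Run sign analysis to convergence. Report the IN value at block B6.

Fixpoint table:
  B0: | IN=(all ⊤) | OUT={a:0, e:0; rest ⊤}
  B1: | IN={a:0, e:0; rest ⊤} | OUT={e:0; rest ⊤}
  B2: | IN={e:0; rest ⊤} | OUT={e:0; rest ⊤}
  B3: | IN=(all ⊤) | OUT=(all ⊤)
  B4: | IN=(all ⊤) | OUT={a:-; rest ⊤}
  B5: | IN={a:-; rest ⊤} | OUT={a:-; rest ⊤}
  B6: | IN={a:-; rest ⊤} | OUT={a:-; rest ⊤}
  B7: | IN={a:-; rest ⊤} | OUT={a:-, c:-; rest ⊤}
  B8: | IN={a:-; rest ⊤} | OUT={a:+; rest ⊤}
  B9: | IN={a:+; rest ⊤} | OUT=(all ⊤)

Merge at B6: IN[B6] = OUT[B5] = {a: -, b: ⊤, c: ⊤, d: ⊤, e: ⊤, f: ⊤}

Answer: {a: -, b: ⊤, c: ⊤, d: ⊤, e: ⊤, f: ⊤}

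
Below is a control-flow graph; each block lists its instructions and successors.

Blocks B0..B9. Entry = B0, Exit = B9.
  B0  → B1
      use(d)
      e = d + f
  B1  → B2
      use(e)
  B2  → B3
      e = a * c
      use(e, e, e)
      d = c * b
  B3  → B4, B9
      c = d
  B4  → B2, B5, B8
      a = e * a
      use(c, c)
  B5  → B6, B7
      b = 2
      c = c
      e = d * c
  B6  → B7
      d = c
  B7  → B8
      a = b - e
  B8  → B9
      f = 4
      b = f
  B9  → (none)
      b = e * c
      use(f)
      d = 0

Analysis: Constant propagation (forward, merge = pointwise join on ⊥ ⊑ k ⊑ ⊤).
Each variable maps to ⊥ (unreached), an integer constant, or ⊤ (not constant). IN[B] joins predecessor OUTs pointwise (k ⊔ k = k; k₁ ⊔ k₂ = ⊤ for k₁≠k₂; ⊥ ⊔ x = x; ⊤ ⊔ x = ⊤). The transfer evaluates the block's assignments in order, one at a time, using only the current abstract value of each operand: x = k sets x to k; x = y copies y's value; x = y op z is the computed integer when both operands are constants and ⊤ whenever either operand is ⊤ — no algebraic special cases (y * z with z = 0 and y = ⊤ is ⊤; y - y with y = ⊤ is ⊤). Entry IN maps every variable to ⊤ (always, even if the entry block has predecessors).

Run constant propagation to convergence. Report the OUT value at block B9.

Answer: {a: ⊤, b: ⊤, c: ⊤, d: 0, e: ⊤, f: ⊤}

Trace:
Fixpoint table:
  B0:  IN=(all ⊤)  OUT=(all ⊤)
  B1:  IN=(all ⊤)  OUT=(all ⊤)
  B2:  IN=(all ⊤)  OUT=(all ⊤)
  B3:  IN=(all ⊤)  OUT=(all ⊤)
  B4:  IN=(all ⊤)  OUT=(all ⊤)
  B5:  IN=(all ⊤)  OUT={b:2; rest ⊤}
  B6:  IN={b:2; rest ⊤}  OUT={b:2; rest ⊤}
  B7:  IN={b:2; rest ⊤}  OUT={b:2; rest ⊤}
  B8:  IN=(all ⊤)  OUT={b:4, f:4; rest ⊤}
  B9:  IN=(all ⊤)  OUT={d:0; rest ⊤}

Merge at B9: IN[B9] = OUT[B3] ⊔ OUT[B8] = {a: ⊤, b: ⊤, c: ⊤, d: ⊤, e: ⊤, f: ⊤}
Applying B9's transfer function to that IN value gives OUT[B9] (row B9 above).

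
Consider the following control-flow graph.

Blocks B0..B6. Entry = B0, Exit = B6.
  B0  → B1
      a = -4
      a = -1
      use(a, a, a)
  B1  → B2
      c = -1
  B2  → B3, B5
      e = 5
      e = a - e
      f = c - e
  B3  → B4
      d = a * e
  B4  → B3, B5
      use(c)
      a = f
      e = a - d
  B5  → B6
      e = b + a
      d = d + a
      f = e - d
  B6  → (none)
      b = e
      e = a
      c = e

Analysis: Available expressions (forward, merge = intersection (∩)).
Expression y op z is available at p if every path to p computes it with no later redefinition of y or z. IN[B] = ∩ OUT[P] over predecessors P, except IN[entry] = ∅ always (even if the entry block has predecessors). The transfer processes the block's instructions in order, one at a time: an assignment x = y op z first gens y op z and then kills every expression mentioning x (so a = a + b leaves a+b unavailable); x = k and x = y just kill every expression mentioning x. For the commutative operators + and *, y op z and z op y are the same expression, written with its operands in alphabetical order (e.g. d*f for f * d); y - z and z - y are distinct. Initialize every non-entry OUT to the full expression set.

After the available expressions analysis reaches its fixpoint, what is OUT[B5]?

Fixpoint table:
  B0:   IN={}   OUT={}
  B1:   IN={}   OUT={}
  B2:   IN={}   OUT={c-e}
  B3:   IN={}   OUT={a*e}
  B4:   IN={a*e}   OUT={a-d}
  B5:   IN={}   OUT={a+b, e-d}
  B6:   IN={a+b, e-d}   OUT={}

Merge at B5: IN[B5] = OUT[B2] ∩ OUT[B4] = {}
Applying B5's transfer function to that IN value gives OUT[B5] (row B5 above).

Answer: {a+b, e-d}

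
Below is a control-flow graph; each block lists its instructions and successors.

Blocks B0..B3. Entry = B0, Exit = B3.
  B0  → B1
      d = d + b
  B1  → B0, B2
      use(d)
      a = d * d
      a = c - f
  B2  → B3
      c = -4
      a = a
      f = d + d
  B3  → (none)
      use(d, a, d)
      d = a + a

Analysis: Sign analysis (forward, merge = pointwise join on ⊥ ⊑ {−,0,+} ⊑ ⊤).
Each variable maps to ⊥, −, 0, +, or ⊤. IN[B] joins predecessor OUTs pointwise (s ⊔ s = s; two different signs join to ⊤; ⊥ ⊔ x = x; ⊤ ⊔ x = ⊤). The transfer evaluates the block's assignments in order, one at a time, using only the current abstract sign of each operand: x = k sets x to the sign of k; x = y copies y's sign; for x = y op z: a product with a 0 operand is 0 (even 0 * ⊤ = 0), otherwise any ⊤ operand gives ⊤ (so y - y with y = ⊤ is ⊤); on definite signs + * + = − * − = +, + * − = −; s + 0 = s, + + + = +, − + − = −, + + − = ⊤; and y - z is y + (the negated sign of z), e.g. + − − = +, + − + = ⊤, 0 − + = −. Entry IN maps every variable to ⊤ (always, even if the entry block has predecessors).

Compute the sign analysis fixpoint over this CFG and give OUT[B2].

Answer: {a: ⊤, b: ⊤, c: -, d: ⊤, e: ⊤, f: ⊤}

Working:
Converged values:
  B0: | IN=(all ⊤) | OUT=(all ⊤)
  B1: | IN=(all ⊤) | OUT=(all ⊤)
  B2: | IN=(all ⊤) | OUT={c:-; rest ⊤}
  B3: | IN={c:-; rest ⊤} | OUT={c:-; rest ⊤}

Merge at B2: IN[B2] = OUT[B1] = {a: ⊤, b: ⊤, c: ⊤, d: ⊤, e: ⊤, f: ⊤}
Applying B2's transfer function to that IN value gives OUT[B2] (row B2 above).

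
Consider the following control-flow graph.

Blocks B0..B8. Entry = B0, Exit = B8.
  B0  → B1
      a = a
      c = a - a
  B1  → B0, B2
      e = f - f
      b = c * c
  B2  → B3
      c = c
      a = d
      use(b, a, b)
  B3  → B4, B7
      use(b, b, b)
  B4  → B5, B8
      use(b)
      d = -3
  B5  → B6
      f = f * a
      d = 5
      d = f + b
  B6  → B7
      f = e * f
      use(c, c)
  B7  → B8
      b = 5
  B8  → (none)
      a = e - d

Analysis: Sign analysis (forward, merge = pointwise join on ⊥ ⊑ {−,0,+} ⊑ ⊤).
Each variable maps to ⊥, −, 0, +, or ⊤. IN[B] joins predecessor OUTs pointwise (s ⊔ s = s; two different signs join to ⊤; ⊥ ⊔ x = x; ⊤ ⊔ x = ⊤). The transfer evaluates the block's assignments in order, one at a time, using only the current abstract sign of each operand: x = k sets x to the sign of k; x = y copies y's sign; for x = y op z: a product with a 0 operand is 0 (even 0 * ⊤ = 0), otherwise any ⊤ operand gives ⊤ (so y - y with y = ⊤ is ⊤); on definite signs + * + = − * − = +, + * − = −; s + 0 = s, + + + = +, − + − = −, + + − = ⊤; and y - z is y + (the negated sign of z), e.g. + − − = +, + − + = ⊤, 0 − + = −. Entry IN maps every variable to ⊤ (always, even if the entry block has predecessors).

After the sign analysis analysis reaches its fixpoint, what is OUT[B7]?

Per-block solution:
  B0: | IN=(all ⊤) | OUT=(all ⊤)
  B1: | IN=(all ⊤) | OUT=(all ⊤)
  B2: | IN=(all ⊤) | OUT=(all ⊤)
  B3: | IN=(all ⊤) | OUT=(all ⊤)
  B4: | IN=(all ⊤) | OUT={d:-; rest ⊤}
  B5: | IN={d:-; rest ⊤} | OUT=(all ⊤)
  B6: | IN=(all ⊤) | OUT=(all ⊤)
  B7: | IN=(all ⊤) | OUT={b:+; rest ⊤}
  B8: | IN=(all ⊤) | OUT=(all ⊤)

Merge at B7: IN[B7] = OUT[B3] ⊔ OUT[B6] = {a: ⊤, b: ⊤, c: ⊤, d: ⊤, e: ⊤, f: ⊤}
Applying B7's transfer function to that IN value gives OUT[B7] (row B7 above).

Answer: {a: ⊤, b: +, c: ⊤, d: ⊤, e: ⊤, f: ⊤}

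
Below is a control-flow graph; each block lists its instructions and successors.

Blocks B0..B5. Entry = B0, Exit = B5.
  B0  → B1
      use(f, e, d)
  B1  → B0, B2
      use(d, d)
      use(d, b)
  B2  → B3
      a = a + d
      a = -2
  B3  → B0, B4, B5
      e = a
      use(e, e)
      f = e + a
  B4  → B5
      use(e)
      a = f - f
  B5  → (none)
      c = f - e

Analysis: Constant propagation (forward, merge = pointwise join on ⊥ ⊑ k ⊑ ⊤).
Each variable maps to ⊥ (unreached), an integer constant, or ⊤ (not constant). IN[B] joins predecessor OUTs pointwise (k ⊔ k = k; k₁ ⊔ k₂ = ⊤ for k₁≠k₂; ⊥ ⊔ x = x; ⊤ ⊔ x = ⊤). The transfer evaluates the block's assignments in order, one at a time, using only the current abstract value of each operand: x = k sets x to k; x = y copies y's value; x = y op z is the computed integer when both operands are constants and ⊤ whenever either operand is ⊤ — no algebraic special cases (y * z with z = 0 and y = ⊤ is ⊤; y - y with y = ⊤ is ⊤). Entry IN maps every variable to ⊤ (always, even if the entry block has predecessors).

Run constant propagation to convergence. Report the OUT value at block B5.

Converged values:
  B0: | IN=(all ⊤) | OUT=(all ⊤)
  B1: | IN=(all ⊤) | OUT=(all ⊤)
  B2: | IN=(all ⊤) | OUT={a:-2; rest ⊤}
  B3: | IN={a:-2; rest ⊤} | OUT={a:-2, e:-2, f:-4; rest ⊤}
  B4: | IN={a:-2, e:-2, f:-4; rest ⊤} | OUT={a:0, e:-2, f:-4; rest ⊤}
  B5: | IN={e:-2, f:-4; rest ⊤} | OUT={c:-2, e:-2, f:-4; rest ⊤}

Merge at B5: IN[B5] = OUT[B3] ⊔ OUT[B4] = {a: ⊤, b: ⊤, c: ⊤, d: ⊤, e: -2, f: -4}
Applying B5's transfer function to that IN value gives OUT[B5] (row B5 above).

Answer: {a: ⊤, b: ⊤, c: -2, d: ⊤, e: -2, f: -4}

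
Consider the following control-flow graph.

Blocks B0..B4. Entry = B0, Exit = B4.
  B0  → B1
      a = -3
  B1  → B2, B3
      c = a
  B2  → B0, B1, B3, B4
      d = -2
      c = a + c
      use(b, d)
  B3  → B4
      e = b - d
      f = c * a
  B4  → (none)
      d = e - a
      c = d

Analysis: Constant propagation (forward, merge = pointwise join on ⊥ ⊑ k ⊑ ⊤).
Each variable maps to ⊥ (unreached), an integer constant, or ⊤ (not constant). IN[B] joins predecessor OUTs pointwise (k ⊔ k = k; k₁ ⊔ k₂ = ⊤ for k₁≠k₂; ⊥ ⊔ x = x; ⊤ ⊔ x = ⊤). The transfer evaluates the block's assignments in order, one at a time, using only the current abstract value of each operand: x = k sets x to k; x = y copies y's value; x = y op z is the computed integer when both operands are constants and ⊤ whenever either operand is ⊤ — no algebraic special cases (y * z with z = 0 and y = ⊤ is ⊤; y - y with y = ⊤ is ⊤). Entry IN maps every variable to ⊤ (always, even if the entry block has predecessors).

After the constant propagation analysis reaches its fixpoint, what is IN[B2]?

Answer: {a: -3, b: ⊤, c: -3, d: ⊤, e: ⊤, f: ⊤}

Working:
Fixpoint table:
  B0:  IN=(all ⊤)  OUT={a:-3; rest ⊤}
  B1:  IN={a:-3; rest ⊤}  OUT={a:-3, c:-3; rest ⊤}
  B2:  IN={a:-3, c:-3; rest ⊤}  OUT={a:-3, c:-6, d:-2; rest ⊤}
  B3:  IN={a:-3; rest ⊤}  OUT={a:-3; rest ⊤}
  B4:  IN={a:-3; rest ⊤}  OUT={a:-3; rest ⊤}

Merge at B2: IN[B2] = OUT[B1] = {a: -3, b: ⊤, c: -3, d: ⊤, e: ⊤, f: ⊤}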